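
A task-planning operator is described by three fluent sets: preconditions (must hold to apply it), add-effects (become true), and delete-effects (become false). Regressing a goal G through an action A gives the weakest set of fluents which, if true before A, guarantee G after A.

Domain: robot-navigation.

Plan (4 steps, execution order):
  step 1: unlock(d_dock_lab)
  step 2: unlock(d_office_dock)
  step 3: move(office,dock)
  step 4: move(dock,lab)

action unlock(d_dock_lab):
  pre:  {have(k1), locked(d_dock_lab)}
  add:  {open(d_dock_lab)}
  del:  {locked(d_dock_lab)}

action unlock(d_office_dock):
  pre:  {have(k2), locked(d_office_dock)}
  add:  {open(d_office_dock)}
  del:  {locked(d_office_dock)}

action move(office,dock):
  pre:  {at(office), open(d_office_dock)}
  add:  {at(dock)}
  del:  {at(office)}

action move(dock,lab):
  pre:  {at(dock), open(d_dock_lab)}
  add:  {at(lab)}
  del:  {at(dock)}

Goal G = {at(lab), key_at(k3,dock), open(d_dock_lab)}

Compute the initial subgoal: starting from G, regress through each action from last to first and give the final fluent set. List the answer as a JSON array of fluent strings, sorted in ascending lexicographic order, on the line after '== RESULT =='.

Work backward from the goal:
  through step 4 (move(dock,lab)): drop {at(lab)}, keep {key_at(k3,dock), open(d_dock_lab)}, require {at(dock), open(d_dock_lab)}
    → {at(dock), key_at(k3,dock), open(d_dock_lab)}
  through step 3 (move(office,dock)): drop {at(dock)}, keep {key_at(k3,dock), open(d_dock_lab)}, require {at(office), open(d_office_dock)}
    → {at(office), key_at(k3,dock), open(d_dock_lab), open(d_office_dock)}
  through step 2 (unlock(d_office_dock)): drop {open(d_office_dock)}, keep {at(office), key_at(k3,dock), open(d_dock_lab)}, require {have(k2), locked(d_office_dock)}
    → {at(office), have(k2), key_at(k3,dock), locked(d_office_dock), open(d_dock_lab)}
  through step 1 (unlock(d_dock_lab)): drop {open(d_dock_lab)}, keep {at(office), have(k2), key_at(k3,dock), locked(d_office_dock)}, require {have(k1), locked(d_dock_lab)}
    → {at(office), have(k1), have(k2), key_at(k3,dock), locked(d_dock_lab), locked(d_office_dock)}

== RESULT ==
["at(office)", "have(k1)", "have(k2)", "key_at(k3,dock)", "locked(d_dock_lab)", "locked(d_office_dock)"]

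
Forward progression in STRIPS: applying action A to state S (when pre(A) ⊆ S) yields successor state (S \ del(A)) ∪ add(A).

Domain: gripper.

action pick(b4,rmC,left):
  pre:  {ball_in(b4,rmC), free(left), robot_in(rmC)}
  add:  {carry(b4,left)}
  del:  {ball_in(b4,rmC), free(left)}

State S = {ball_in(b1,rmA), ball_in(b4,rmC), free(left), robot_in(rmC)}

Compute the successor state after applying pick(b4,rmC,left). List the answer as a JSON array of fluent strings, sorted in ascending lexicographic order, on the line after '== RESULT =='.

Compute (S \ del) ∪ add:
  pre ⊆ S: {ball_in(b4,rmC), free(left), robot_in(rmC)} ⊆ S  — applicable
  S \ del = {ball_in(b1,rmA), robot_in(rmC)}
  ∪ add   = {ball_in(b1,rmA), carry(b4,left), robot_in(rmC)}

== RESULT ==
["ball_in(b1,rmA)", "carry(b4,left)", "robot_in(rmC)"]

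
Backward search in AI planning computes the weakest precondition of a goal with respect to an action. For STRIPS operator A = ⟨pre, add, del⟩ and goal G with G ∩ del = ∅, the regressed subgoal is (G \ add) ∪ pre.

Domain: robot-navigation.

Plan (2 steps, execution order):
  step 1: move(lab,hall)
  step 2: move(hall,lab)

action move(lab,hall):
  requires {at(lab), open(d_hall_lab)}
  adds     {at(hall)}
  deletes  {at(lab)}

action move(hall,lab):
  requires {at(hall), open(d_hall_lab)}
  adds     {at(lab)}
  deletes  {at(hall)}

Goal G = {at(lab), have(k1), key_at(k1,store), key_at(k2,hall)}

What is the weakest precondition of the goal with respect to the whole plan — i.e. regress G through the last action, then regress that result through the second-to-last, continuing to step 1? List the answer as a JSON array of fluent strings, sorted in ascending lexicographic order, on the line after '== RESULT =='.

Regress step by step:
  through step 2 (move(hall,lab)): drop {at(lab)}, keep {have(k1), key_at(k1,store), key_at(k2,hall)}, require {at(hall), open(d_hall_lab)}
    → {at(hall), have(k1), key_at(k1,store), key_at(k2,hall), open(d_hall_lab)}
  through step 1 (move(lab,hall)): drop {at(hall)}, keep {have(k1), key_at(k1,store), key_at(k2,hall), open(d_hall_lab)}, require {at(lab), open(d_hall_lab)}
    → {at(lab), have(k1), key_at(k1,store), key_at(k2,hall), open(d_hall_lab)}

== RESULT ==
["at(lab)", "have(k1)", "key_at(k1,store)", "key_at(k2,hall)", "open(d_hall_lab)"]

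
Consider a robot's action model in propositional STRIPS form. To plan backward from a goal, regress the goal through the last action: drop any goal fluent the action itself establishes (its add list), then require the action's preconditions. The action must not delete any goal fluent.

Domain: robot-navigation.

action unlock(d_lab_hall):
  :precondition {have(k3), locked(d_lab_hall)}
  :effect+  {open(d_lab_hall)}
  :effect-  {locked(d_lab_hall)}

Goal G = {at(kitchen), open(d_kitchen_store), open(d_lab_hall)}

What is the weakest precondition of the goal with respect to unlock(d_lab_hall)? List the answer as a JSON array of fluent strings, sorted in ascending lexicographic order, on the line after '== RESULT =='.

Compute (G \ add) ∪ pre:
  G ∩ del = {}  (empty — regression defined)
  G \ add = {at(kitchen), open(d_kitchen_store), open(d_lab_hall)} \ {open(d_lab_hall)} = {at(kitchen), open(d_kitchen_store)}
  ∪ pre   = {at(kitchen), open(d_kitchen_store)} ∪ {have(k3), locked(d_lab_hall)}
          = {at(kitchen), have(k3), locked(d_lab_hall), open(d_kitchen_store)}

== RESULT ==
["at(kitchen)", "have(k3)", "locked(d_lab_hall)", "open(d_kitchen_store)"]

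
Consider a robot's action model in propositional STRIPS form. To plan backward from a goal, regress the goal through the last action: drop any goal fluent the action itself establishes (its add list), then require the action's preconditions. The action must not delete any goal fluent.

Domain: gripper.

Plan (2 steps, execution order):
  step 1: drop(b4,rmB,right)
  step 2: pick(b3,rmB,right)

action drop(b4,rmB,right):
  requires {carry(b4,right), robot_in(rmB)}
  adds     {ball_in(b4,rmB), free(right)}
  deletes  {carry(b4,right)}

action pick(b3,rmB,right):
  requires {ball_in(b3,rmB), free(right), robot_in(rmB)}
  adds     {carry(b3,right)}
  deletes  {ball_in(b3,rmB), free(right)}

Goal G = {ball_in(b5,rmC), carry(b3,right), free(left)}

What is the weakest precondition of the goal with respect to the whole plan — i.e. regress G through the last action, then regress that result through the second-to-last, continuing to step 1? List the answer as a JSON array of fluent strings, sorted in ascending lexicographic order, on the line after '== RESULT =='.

Regress step by step:
  through step 2 (pick(b3,rmB,right)): drop {carry(b3,right)}, keep {ball_in(b5,rmC), free(left)}, require {ball_in(b3,rmB), free(right), robot_in(rmB)}
    → {ball_in(b3,rmB), ball_in(b5,rmC), free(left), free(right), robot_in(rmB)}
  through step 1 (drop(b4,rmB,right)): drop {free(right)}, keep {ball_in(b3,rmB), ball_in(b5,rmC), free(left), robot_in(rmB)}, require {carry(b4,right), robot_in(rmB)}
    → {ball_in(b3,rmB), ball_in(b5,rmC), carry(b4,right), free(left), robot_in(rmB)}

== RESULT ==
["ball_in(b3,rmB)", "ball_in(b5,rmC)", "carry(b4,right)", "free(left)", "robot_in(rmB)"]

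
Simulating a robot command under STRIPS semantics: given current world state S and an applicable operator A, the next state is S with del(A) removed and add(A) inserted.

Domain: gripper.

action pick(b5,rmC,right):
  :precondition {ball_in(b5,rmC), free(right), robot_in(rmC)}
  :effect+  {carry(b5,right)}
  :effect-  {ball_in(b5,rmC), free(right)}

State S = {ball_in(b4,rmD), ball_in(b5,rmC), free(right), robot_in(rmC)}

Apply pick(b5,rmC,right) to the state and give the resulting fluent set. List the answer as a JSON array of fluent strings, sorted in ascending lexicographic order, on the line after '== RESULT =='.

Compute (S \ del) ∪ add:
  pre ⊆ S: {ball_in(b5,rmC), free(right), robot_in(rmC)} ⊆ S  — applicable
  S \ del = {ball_in(b4,rmD), robot_in(rmC)}
  ∪ add   = {ball_in(b4,rmD), carry(b5,right), robot_in(rmC)}

== RESULT ==
["ball_in(b4,rmD)", "carry(b5,right)", "robot_in(rmC)"]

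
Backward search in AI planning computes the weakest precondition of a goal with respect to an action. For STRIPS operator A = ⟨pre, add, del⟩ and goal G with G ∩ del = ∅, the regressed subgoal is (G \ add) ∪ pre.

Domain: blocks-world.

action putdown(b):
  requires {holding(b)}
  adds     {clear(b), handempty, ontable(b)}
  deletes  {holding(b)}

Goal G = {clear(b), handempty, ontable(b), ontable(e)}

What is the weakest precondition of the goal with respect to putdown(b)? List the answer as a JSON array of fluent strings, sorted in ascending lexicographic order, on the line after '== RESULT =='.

Regress:
  G ∩ del = {}  (empty — regression defined)
  G \ add = {clear(b), handempty, ontable(b), ontable(e)} \ {clear(b), handempty, ontable(b)} = {ontable(e)}
  ∪ pre   = {ontable(e)} ∪ {holding(b)}
          = {holding(b), ontable(e)}

== RESULT ==
["holding(b)", "ontable(e)"]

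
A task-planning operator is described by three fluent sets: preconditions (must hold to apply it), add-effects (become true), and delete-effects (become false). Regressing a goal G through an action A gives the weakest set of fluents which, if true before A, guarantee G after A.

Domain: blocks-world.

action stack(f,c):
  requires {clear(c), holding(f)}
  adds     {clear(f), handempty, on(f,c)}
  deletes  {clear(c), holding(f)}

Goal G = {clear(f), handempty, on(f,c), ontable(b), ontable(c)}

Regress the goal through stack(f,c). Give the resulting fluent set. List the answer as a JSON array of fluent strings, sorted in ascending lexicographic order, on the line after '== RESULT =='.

Compute (G \ add) ∪ pre:
  G ∩ del = {}  (empty — regression defined)
  G \ add = {clear(f), handempty, on(f,c), ontable(b), ontable(c)} \ {clear(f), handempty, on(f,c)} = {ontable(b), ontable(c)}
  ∪ pre   = {ontable(b), ontable(c)} ∪ {clear(c), holding(f)}
          = {clear(c), holding(f), ontable(b), ontable(c)}

== RESULT ==
["clear(c)", "holding(f)", "ontable(b)", "ontable(c)"]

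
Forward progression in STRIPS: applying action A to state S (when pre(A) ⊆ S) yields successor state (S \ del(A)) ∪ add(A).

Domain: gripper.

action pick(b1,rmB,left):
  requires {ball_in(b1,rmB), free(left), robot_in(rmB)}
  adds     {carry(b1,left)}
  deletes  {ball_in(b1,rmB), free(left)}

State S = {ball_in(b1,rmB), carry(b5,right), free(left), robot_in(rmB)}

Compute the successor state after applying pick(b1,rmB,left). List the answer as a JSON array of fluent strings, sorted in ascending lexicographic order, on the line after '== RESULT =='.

Progress:
  pre ⊆ S: {ball_in(b1,rmB), free(left), robot_in(rmB)} ⊆ S  — applicable
  S \ del = {carry(b5,right), robot_in(rmB)}
  ∪ add   = {carry(b1,left), carry(b5,right), robot_in(rmB)}

== RESULT ==
["carry(b1,left)", "carry(b5,right)", "robot_in(rmB)"]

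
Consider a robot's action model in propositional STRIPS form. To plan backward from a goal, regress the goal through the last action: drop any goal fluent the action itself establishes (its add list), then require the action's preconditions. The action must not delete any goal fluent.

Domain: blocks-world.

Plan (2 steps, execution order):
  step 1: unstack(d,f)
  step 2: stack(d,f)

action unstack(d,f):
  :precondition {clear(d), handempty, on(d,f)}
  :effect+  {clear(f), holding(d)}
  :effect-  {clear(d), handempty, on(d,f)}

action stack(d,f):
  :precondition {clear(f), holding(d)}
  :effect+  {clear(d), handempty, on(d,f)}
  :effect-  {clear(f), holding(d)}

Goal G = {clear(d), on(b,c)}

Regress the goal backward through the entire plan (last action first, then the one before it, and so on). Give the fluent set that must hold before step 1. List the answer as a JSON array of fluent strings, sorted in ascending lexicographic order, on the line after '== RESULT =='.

Work backward from the goal:
  through step 2 (stack(d,f)): drop {clear(d)}, keep {on(b,c)}, require {clear(f), holding(d)}
    → {clear(f), holding(d), on(b,c)}
  through step 1 (unstack(d,f)): drop {clear(f), holding(d)}, keep {on(b,c)}, require {clear(d), handempty, on(d,f)}
    → {clear(d), handempty, on(b,c), on(d,f)}

== RESULT ==
["clear(d)", "handempty", "on(b,c)", "on(d,f)"]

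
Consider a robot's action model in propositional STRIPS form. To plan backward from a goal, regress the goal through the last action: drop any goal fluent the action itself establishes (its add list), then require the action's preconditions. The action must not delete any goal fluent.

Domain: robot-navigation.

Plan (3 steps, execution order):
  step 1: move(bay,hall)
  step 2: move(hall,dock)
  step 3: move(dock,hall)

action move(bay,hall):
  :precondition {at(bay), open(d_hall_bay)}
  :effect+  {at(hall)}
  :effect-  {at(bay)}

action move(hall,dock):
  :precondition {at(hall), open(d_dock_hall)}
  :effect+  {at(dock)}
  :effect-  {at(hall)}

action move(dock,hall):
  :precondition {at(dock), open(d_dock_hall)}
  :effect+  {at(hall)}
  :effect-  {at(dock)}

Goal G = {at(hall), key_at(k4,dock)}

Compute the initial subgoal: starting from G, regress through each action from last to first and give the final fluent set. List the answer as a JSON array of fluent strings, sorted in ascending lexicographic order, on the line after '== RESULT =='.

Regress step by step:
  through step 3 (move(dock,hall)): drop {at(hall)}, keep {key_at(k4,dock)}, require {at(dock), open(d_dock_hall)}
    → {at(dock), key_at(k4,dock), open(d_dock_hall)}
  through step 2 (move(hall,dock)): drop {at(dock)}, keep {key_at(k4,dock), open(d_dock_hall)}, require {at(hall), open(d_dock_hall)}
    → {at(hall), key_at(k4,dock), open(d_dock_hall)}
  through step 1 (move(bay,hall)): drop {at(hall)}, keep {key_at(k4,dock), open(d_dock_hall)}, require {at(bay), open(d_hall_bay)}
    → {at(bay), key_at(k4,dock), open(d_dock_hall), open(d_hall_bay)}

== RESULT ==
["at(bay)", "key_at(k4,dock)", "open(d_dock_hall)", "open(d_hall_bay)"]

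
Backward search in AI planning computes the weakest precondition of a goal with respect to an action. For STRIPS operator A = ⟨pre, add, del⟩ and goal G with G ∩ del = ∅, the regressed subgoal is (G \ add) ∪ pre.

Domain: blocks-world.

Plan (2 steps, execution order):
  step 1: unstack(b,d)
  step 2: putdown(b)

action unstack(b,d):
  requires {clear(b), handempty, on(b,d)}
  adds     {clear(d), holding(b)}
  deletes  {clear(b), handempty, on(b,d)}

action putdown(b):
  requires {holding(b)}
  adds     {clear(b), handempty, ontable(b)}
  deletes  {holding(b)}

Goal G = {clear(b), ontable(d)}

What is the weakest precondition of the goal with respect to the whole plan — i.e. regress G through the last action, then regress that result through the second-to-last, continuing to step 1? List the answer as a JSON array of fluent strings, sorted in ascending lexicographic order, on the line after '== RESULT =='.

Work backward from the goal:
  through step 2 (putdown(b)): drop {clear(b)}, keep {ontable(d)}, require {holding(b)}
    → {holding(b), ontable(d)}
  through step 1 (unstack(b,d)): drop {holding(b)}, keep {ontable(d)}, require {clear(b), handempty, on(b,d)}
    → {clear(b), handempty, on(b,d), ontable(d)}

== RESULT ==
["clear(b)", "handempty", "on(b,d)", "ontable(d)"]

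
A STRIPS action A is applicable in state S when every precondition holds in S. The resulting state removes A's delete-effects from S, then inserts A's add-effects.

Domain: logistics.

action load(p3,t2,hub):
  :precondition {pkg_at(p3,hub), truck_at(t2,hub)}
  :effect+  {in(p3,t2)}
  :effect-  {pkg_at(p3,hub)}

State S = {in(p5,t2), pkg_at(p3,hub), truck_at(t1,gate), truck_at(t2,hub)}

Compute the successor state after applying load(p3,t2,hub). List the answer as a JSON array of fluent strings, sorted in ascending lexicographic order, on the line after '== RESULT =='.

Progress:
  pre ⊆ S: {pkg_at(p3,hub), truck_at(t2,hub)} ⊆ S  — applicable
  S \ del = {in(p5,t2), truck_at(t1,gate), truck_at(t2,hub)}
  ∪ add   = {in(p3,t2), in(p5,t2), truck_at(t1,gate), truck_at(t2,hub)}

== RESULT ==
["in(p3,t2)", "in(p5,t2)", "truck_at(t1,gate)", "truck_at(t2,hub)"]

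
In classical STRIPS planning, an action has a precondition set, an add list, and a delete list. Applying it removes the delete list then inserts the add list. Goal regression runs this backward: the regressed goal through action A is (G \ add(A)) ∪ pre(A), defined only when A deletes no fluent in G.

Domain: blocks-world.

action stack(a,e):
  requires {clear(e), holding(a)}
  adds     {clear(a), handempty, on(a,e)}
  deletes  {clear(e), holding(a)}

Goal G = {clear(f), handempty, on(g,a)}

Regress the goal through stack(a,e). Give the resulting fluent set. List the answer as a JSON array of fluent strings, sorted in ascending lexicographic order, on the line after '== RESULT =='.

Regress:
  G ∩ del = {}  (empty — regression defined)
  G \ add = {clear(f), handempty, on(g,a)} \ {clear(a), handempty, on(a,e)} = {clear(f), on(g,a)}
  ∪ pre   = {clear(f), on(g,a)} ∪ {clear(e), holding(a)}
          = {clear(e), clear(f), holding(a), on(g,a)}

== RESULT ==
["clear(e)", "clear(f)", "holding(a)", "on(g,a)"]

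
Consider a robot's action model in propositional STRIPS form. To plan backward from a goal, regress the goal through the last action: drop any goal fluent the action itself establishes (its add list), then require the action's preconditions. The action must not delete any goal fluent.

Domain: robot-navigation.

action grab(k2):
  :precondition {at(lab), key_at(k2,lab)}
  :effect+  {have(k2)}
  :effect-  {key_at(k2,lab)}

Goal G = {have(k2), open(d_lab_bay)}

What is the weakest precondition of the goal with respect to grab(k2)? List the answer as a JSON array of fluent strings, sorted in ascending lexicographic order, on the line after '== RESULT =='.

Compute (G \ add) ∪ pre:
  G ∩ del = {}  (empty — regression defined)
  G \ add = {have(k2), open(d_lab_bay)} \ {have(k2)} = {open(d_lab_bay)}
  ∪ pre   = {open(d_lab_bay)} ∪ {at(lab), key_at(k2,lab)}
          = {at(lab), key_at(k2,lab), open(d_lab_bay)}

== RESULT ==
["at(lab)", "key_at(k2,lab)", "open(d_lab_bay)"]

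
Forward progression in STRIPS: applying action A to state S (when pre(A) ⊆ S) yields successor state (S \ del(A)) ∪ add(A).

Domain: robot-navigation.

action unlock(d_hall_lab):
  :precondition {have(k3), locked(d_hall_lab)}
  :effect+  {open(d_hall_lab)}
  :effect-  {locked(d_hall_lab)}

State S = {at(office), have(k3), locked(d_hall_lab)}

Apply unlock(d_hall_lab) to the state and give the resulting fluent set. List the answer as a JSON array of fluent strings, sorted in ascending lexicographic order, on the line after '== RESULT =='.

Compute (S \ del) ∪ add:
  pre ⊆ S: {have(k3), locked(d_hall_lab)} ⊆ S  — applicable
  S \ del = {at(office), have(k3)}
  ∪ add   = {at(office), have(k3), open(d_hall_lab)}

== RESULT ==
["at(office)", "have(k3)", "open(d_hall_lab)"]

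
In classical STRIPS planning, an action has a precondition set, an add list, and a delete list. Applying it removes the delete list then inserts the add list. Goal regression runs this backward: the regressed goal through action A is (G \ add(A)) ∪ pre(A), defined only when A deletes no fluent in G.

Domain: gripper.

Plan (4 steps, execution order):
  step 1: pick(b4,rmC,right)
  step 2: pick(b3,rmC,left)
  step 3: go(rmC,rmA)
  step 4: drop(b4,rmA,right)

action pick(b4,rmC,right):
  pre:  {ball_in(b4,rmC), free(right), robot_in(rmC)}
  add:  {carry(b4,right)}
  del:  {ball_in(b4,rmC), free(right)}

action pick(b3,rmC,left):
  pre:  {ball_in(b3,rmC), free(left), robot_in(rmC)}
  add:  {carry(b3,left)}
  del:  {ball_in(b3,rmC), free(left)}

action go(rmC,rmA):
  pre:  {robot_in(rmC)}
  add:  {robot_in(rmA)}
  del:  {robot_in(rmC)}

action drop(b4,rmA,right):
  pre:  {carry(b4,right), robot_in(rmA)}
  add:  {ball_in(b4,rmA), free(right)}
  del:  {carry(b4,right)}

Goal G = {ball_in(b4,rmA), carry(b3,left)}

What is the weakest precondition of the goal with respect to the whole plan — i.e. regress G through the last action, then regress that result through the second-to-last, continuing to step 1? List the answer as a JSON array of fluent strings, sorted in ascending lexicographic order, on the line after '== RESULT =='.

Regress step by step:
  through step 4 (drop(b4,rmA,right)): drop {ball_in(b4,rmA)}, keep {carry(b3,left)}, require {carry(b4,right), robot_in(rmA)}
    → {carry(b3,left), carry(b4,right), robot_in(rmA)}
  through step 3 (go(rmC,rmA)): drop {robot_in(rmA)}, keep {carry(b3,left), carry(b4,right)}, require {robot_in(rmC)}
    → {carry(b3,left), carry(b4,right), robot_in(rmC)}
  through step 2 (pick(b3,rmC,left)): drop {carry(b3,left)}, keep {carry(b4,right), robot_in(rmC)}, require {ball_in(b3,rmC), free(left), robot_in(rmC)}
    → {ball_in(b3,rmC), carry(b4,right), free(left), robot_in(rmC)}
  through step 1 (pick(b4,rmC,right)): drop {carry(b4,right)}, keep {ball_in(b3,rmC), free(left), robot_in(rmC)}, require {ball_in(b4,rmC), free(right), robot_in(rmC)}
    → {ball_in(b3,rmC), ball_in(b4,rmC), free(left), free(right), robot_in(rmC)}

== RESULT ==
["ball_in(b3,rmC)", "ball_in(b4,rmC)", "free(left)", "free(right)", "robot_in(rmC)"]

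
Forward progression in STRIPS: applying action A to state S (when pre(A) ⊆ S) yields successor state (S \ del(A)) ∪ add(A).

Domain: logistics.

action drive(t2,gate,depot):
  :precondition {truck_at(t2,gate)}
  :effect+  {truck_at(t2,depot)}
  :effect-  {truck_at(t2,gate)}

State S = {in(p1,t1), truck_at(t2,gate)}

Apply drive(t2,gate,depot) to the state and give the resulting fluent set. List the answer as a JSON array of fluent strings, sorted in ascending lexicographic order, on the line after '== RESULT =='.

Progress:
  pre ⊆ S: {truck_at(t2,gate)} ⊆ S  — applicable
  S \ del = {in(p1,t1)}
  ∪ add   = {in(p1,t1), truck_at(t2,depot)}

== RESULT ==
["in(p1,t1)", "truck_at(t2,depot)"]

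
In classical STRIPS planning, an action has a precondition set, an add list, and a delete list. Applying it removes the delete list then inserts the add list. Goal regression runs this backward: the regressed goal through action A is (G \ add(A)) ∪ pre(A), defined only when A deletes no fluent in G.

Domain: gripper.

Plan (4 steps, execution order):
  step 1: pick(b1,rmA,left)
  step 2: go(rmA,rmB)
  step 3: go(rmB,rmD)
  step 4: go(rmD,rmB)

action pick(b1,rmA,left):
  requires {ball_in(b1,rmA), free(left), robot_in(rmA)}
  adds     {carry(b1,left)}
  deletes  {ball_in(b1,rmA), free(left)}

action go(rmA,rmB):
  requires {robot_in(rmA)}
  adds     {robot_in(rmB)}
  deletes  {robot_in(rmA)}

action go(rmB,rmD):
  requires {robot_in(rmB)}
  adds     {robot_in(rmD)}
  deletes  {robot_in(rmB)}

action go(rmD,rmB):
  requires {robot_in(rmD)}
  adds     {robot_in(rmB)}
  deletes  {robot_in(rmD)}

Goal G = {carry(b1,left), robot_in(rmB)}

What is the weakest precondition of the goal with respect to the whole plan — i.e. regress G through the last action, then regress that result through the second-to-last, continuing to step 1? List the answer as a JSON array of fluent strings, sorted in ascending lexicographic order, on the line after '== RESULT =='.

Work backward from the goal:
  through step 4 (go(rmD,rmB)): drop {robot_in(rmB)}, keep {carry(b1,left)}, require {robot_in(rmD)}
    → {carry(b1,left), robot_in(rmD)}
  through step 3 (go(rmB,rmD)): drop {robot_in(rmD)}, keep {carry(b1,left)}, require {robot_in(rmB)}
    → {carry(b1,left), robot_in(rmB)}
  through step 2 (go(rmA,rmB)): drop {robot_in(rmB)}, keep {carry(b1,left)}, require {robot_in(rmA)}
    → {carry(b1,left), robot_in(rmA)}
  through step 1 (pick(b1,rmA,left)): drop {carry(b1,left)}, keep {robot_in(rmA)}, require {ball_in(b1,rmA), free(left), robot_in(rmA)}
    → {ball_in(b1,rmA), free(left), robot_in(rmA)}

== RESULT ==
["ball_in(b1,rmA)", "free(left)", "robot_in(rmA)"]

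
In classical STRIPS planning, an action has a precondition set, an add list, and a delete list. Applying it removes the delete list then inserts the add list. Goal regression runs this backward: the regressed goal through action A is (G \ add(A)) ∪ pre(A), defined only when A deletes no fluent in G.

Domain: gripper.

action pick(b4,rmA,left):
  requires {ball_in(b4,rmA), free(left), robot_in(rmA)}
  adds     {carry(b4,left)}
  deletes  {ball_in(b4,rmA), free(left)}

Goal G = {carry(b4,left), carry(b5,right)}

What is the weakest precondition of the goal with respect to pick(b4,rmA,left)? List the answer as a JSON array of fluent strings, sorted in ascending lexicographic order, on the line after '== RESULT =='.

Compute (G \ add) ∪ pre:
  G ∩ del = {}  (empty — regression defined)
  G \ add = {carry(b4,left), carry(b5,right)} \ {carry(b4,left)} = {carry(b5,right)}
  ∪ pre   = {carry(b5,right)} ∪ {ball_in(b4,rmA), free(left), robot_in(rmA)}
          = {ball_in(b4,rmA), carry(b5,right), free(left), robot_in(rmA)}

== RESULT ==
["ball_in(b4,rmA)", "carry(b5,right)", "free(left)", "robot_in(rmA)"]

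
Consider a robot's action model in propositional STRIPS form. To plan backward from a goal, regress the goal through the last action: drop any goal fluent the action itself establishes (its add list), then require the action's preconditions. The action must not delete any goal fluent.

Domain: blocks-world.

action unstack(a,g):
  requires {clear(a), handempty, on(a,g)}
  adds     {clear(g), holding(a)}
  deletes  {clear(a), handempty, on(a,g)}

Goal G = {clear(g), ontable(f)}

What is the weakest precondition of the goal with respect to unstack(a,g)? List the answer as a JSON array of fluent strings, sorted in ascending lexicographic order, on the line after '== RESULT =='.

Regress:
  G ∩ del = {}  (empty — regression defined)
  G \ add = {clear(g), ontable(f)} \ {clear(g), holding(a)} = {ontable(f)}
  ∪ pre   = {ontable(f)} ∪ {clear(a), handempty, on(a,g)}
          = {clear(a), handempty, on(a,g), ontable(f)}

== RESULT ==
["clear(a)", "handempty", "on(a,g)", "ontable(f)"]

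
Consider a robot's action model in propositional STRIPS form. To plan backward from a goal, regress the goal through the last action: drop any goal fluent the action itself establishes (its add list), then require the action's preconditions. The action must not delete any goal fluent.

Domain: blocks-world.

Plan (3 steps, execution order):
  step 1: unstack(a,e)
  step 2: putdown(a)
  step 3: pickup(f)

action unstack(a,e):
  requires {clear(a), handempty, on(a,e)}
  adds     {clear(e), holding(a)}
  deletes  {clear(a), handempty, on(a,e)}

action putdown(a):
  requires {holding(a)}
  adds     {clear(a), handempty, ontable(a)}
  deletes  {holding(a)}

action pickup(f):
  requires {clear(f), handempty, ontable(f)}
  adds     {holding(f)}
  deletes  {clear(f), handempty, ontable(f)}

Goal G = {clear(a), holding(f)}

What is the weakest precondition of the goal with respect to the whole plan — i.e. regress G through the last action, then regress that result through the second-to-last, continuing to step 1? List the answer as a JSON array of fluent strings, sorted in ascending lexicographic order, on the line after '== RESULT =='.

Work backward from the goal:
  through step 3 (pickup(f)): drop {holding(f)}, keep {clear(a)}, require {clear(f), handempty, ontable(f)}
    → {clear(a), clear(f), handempty, ontable(f)}
  through step 2 (putdown(a)): drop {clear(a), handempty}, keep {clear(f), ontable(f)}, require {holding(a)}
    → {clear(f), holding(a), ontable(f)}
  through step 1 (unstack(a,e)): drop {holding(a)}, keep {clear(f), ontable(f)}, require {clear(a), handempty, on(a,e)}
    → {clear(a), clear(f), handempty, on(a,e), ontable(f)}

== RESULT ==
["clear(a)", "clear(f)", "handempty", "on(a,e)", "ontable(f)"]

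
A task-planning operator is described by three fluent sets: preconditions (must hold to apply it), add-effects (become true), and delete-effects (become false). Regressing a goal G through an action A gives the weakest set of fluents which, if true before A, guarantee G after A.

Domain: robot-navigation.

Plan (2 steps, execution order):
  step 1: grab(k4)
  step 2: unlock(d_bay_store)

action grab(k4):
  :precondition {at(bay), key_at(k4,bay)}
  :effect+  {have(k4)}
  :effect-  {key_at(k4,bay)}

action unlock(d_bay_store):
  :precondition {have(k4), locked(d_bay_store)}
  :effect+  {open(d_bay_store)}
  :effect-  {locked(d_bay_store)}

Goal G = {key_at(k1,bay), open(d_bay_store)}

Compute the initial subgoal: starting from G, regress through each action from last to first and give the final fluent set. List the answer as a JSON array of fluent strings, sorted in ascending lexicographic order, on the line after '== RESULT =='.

Work backward from the goal:
  through step 2 (unlock(d_bay_store)): drop {open(d_bay_store)}, keep {key_at(k1,bay)}, require {have(k4), locked(d_bay_store)}
    → {have(k4), key_at(k1,bay), locked(d_bay_store)}
  through step 1 (grab(k4)): drop {have(k4)}, keep {key_at(k1,bay), locked(d_bay_store)}, require {at(bay), key_at(k4,bay)}
    → {at(bay), key_at(k1,bay), key_at(k4,bay), locked(d_bay_store)}

== RESULT ==
["at(bay)", "key_at(k1,bay)", "key_at(k4,bay)", "locked(d_bay_store)"]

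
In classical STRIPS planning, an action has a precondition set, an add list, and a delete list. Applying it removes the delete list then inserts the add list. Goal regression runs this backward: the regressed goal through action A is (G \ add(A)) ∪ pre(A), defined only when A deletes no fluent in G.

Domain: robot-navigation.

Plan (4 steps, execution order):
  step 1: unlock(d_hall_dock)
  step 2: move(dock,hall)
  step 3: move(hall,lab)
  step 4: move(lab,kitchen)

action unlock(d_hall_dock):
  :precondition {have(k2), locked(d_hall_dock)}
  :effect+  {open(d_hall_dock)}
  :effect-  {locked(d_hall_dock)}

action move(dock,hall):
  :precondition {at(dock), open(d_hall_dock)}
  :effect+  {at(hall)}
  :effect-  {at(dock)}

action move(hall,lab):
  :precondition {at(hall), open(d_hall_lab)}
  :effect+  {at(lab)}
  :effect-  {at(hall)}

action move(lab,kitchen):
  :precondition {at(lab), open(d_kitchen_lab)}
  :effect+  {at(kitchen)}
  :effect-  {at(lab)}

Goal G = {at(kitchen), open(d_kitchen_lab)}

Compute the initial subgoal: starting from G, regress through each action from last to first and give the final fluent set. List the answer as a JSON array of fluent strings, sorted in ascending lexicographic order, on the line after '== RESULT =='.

Regress step by step:
  through step 4 (move(lab,kitchen)): drop {at(kitchen)}, keep {open(d_kitchen_lab)}, require {at(lab), open(d_kitchen_lab)}
    → {at(lab), open(d_kitchen_lab)}
  through step 3 (move(hall,lab)): drop {at(lab)}, keep {open(d_kitchen_lab)}, require {at(hall), open(d_hall_lab)}
    → {at(hall), open(d_hall_lab), open(d_kitchen_lab)}
  through step 2 (move(dock,hall)): drop {at(hall)}, keep {open(d_hall_lab), open(d_kitchen_lab)}, require {at(dock), open(d_hall_dock)}
    → {at(dock), open(d_hall_dock), open(d_hall_lab), open(d_kitchen_lab)}
  through step 1 (unlock(d_hall_dock)): drop {open(d_hall_dock)}, keep {at(dock), open(d_hall_lab), open(d_kitchen_lab)}, require {have(k2), locked(d_hall_dock)}
    → {at(dock), have(k2), locked(d_hall_dock), open(d_hall_lab), open(d_kitchen_lab)}

== RESULT ==
["at(dock)", "have(k2)", "locked(d_hall_dock)", "open(d_hall_lab)", "open(d_kitchen_lab)"]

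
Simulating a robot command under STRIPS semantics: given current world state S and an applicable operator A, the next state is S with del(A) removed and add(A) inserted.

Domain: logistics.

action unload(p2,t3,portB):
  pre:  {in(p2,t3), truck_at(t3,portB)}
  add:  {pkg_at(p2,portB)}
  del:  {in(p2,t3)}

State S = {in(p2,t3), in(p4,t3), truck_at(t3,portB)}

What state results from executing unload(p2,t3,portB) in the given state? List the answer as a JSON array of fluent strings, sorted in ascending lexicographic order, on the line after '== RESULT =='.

Compute (S \ del) ∪ add:
  pre ⊆ S: {in(p2,t3), truck_at(t3,portB)} ⊆ S  — applicable
  S \ del = {in(p4,t3), truck_at(t3,portB)}
  ∪ add   = {in(p4,t3), pkg_at(p2,portB), truck_at(t3,portB)}

== RESULT ==
["in(p4,t3)", "pkg_at(p2,portB)", "truck_at(t3,portB)"]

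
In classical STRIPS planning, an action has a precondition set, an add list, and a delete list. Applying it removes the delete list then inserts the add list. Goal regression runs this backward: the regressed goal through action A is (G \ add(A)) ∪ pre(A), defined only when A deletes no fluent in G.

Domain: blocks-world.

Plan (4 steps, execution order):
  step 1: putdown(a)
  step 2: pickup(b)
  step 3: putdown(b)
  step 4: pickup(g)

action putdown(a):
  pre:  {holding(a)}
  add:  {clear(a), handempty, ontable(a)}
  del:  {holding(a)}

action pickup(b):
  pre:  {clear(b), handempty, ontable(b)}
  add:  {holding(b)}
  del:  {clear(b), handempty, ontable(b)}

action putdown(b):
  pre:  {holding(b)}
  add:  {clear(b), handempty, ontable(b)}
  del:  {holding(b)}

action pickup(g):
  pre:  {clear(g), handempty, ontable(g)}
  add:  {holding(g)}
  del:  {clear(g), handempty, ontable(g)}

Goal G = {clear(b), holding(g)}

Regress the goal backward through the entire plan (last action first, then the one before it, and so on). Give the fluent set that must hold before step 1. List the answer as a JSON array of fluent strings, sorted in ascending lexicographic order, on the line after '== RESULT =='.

Regress step by step:
  through step 4 (pickup(g)): drop {holding(g)}, keep {clear(b)}, require {clear(g), handempty, ontable(g)}
    → {clear(b), clear(g), handempty, ontable(g)}
  through step 3 (putdown(b)): drop {clear(b), handempty}, keep {clear(g), ontable(g)}, require {holding(b)}
    → {clear(g), holding(b), ontable(g)}
  through step 2 (pickup(b)): drop {holding(b)}, keep {clear(g), ontable(g)}, require {clear(b), handempty, ontable(b)}
    → {clear(b), clear(g), handempty, ontable(b), ontable(g)}
  through step 1 (putdown(a)): drop {handempty}, keep {clear(b), clear(g), ontable(b), ontable(g)}, require {holding(a)}
    → {clear(b), clear(g), holding(a), ontable(b), ontable(g)}

== RESULT ==
["clear(b)", "clear(g)", "holding(a)", "ontable(b)", "ontable(g)"]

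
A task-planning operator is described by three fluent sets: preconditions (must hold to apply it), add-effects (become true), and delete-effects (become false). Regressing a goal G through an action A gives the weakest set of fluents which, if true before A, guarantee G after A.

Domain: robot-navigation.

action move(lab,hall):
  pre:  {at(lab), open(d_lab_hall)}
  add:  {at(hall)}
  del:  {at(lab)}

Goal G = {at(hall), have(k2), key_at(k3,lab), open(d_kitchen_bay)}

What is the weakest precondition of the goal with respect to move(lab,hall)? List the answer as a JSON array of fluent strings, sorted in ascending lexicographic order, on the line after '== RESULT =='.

Compute (G \ add) ∪ pre:
  G ∩ del = {}  (empty — regression defined)
  G \ add = {at(hall), have(k2), key_at(k3,lab), open(d_kitchen_bay)} \ {at(hall)} = {have(k2), key_at(k3,lab), open(d_kitchen_bay)}
  ∪ pre   = {have(k2), key_at(k3,lab), open(d_kitchen_bay)} ∪ {at(lab), open(d_lab_hall)}
          = {at(lab), have(k2), key_at(k3,lab), open(d_kitchen_bay), open(d_lab_hall)}

== RESULT ==
["at(lab)", "have(k2)", "key_at(k3,lab)", "open(d_kitchen_bay)", "open(d_lab_hall)"]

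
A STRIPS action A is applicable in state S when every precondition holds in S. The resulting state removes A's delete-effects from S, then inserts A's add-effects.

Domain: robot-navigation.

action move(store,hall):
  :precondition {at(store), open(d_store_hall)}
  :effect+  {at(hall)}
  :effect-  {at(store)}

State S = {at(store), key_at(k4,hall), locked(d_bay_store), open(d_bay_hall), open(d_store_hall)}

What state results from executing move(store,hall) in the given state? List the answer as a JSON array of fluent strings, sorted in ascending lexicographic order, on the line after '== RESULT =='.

Progress:
  pre ⊆ S: {at(store), open(d_store_hall)} ⊆ S  — applicable
  S \ del = {key_at(k4,hall), locked(d_bay_store), open(d_bay_hall), open(d_store_hall)}
  ∪ add   = {at(hall), key_at(k4,hall), locked(d_bay_store), open(d_bay_hall), open(d_store_hall)}

== RESULT ==
["at(hall)", "key_at(k4,hall)", "locked(d_bay_store)", "open(d_bay_hall)", "open(d_store_hall)"]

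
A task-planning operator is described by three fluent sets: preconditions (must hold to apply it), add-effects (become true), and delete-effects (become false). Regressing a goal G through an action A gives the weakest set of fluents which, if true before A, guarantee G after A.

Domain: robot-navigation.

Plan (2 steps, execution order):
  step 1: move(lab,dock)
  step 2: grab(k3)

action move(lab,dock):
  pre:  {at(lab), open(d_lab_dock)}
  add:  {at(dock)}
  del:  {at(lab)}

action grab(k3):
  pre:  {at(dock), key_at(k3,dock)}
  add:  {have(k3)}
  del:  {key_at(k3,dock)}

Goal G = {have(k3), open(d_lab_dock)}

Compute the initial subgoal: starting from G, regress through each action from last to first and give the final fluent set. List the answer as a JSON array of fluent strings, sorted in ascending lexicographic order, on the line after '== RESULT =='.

Work backward from the goal:
  through step 2 (grab(k3)): drop {have(k3)}, keep {open(d_lab_dock)}, require {at(dock), key_at(k3,dock)}
    → {at(dock), key_at(k3,dock), open(d_lab_dock)}
  through step 1 (move(lab,dock)): drop {at(dock)}, keep {key_at(k3,dock), open(d_lab_dock)}, require {at(lab), open(d_lab_dock)}
    → {at(lab), key_at(k3,dock), open(d_lab_dock)}

== RESULT ==
["at(lab)", "key_at(k3,dock)", "open(d_lab_dock)"]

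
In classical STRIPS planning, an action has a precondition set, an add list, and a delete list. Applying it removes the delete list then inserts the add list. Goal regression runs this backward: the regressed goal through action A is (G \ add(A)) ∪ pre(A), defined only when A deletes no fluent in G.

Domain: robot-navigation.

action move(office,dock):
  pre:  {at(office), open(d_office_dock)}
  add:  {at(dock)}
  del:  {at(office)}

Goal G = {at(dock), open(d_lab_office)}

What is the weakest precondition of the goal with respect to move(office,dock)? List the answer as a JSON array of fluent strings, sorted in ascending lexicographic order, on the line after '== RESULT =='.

Regress:
  G ∩ del = {}  (empty — regression defined)
  G \ add = {at(dock), open(d_lab_office)} \ {at(dock)} = {open(d_lab_office)}
  ∪ pre   = {open(d_lab_office)} ∪ {at(office), open(d_office_dock)}
          = {at(office), open(d_lab_office), open(d_office_dock)}

== RESULT ==
["at(office)", "open(d_lab_office)", "open(d_office_dock)"]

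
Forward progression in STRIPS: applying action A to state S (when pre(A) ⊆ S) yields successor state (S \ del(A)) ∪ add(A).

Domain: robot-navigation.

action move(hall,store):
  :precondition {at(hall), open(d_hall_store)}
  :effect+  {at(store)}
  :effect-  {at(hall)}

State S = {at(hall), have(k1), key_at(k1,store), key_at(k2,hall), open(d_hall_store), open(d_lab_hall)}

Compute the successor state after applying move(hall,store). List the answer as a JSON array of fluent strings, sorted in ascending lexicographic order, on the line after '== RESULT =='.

Compute (S \ del) ∪ add:
  pre ⊆ S: {at(hall), open(d_hall_store)} ⊆ S  — applicable
  S \ del = {have(k1), key_at(k1,store), key_at(k2,hall), open(d_hall_store), open(d_lab_hall)}
  ∪ add   = {at(store), have(k1), key_at(k1,store), key_at(k2,hall), open(d_hall_store), open(d_lab_hall)}

== RESULT ==
["at(store)", "have(k1)", "key_at(k1,store)", "key_at(k2,hall)", "open(d_hall_store)", "open(d_lab_hall)"]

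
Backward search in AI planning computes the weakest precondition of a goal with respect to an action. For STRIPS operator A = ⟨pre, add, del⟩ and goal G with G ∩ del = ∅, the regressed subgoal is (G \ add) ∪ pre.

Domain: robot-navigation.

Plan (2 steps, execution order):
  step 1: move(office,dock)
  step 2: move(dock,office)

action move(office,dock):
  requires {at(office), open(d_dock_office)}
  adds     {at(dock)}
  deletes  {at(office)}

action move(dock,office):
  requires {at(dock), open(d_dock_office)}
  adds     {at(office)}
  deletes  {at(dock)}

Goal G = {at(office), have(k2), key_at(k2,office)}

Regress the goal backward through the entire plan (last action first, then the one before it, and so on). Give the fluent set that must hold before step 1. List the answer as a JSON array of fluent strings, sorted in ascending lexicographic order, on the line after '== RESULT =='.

Regress step by step:
  through step 2 (move(dock,office)): drop {at(office)}, keep {have(k2), key_at(k2,office)}, require {at(dock), open(d_dock_office)}
    → {at(dock), have(k2), key_at(k2,office), open(d_dock_office)}
  through step 1 (move(office,dock)): drop {at(dock)}, keep {have(k2), key_at(k2,office), open(d_dock_office)}, require {at(office), open(d_dock_office)}
    → {at(office), have(k2), key_at(k2,office), open(d_dock_office)}

== RESULT ==
["at(office)", "have(k2)", "key_at(k2,office)", "open(d_dock_office)"]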